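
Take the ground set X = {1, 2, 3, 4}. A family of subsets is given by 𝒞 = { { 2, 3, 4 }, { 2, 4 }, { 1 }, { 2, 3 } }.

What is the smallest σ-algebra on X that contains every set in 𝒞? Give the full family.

σ(𝒞) = { {}, { 1 }, { 2 }, { 3 }, { 4 }, { 1, 2 }, { 1, 3 }, { 1, 4 }, { 2, 3 }, { 2, 4 }, { 3, 4 }, { 1, 2, 3 }, { 1, 2, 4 }, { 1, 3, 4 }, { 2, 3, 4 }, X }

Trace:
Initial family (6 sets): { {}, { 1 }, { 2, 3 }, { 2, 4 }, { 2, 3, 4 }, X }.
Step 1 (4 new):
  { 1, 3 }  = X∖{ 2, 4 }
  { 1, 4 }  = X∖{ 2, 3 }
  { 1, 2, 3 }  = { 2, 3 } ∪ { 1 }
  { 1, 2, 4 }  = { 2, 4 } ∪ { 1 }
  — 10 sets.
Step 2. New:
  { 3 }  = X∖{ 1, 2, 4 }
  { 4 }  = X∖{ 1, 2, 3 }
  { 1, 3, 4 }  = { 1, 4 } ∪ { 1, 3 }
  — 13 sets.
Step 3. New:
  { 2 }  = X∖{ 1, 3, 4 }
  { 3, 4 }  = { 3 } ∪ { 4 }
  — 15 sets.
Step 4. New:
  { 1, 2 }  = X∖{ 3, 4 }
  — 16 sets.
Step 5 adds nothing — fixpoint reached.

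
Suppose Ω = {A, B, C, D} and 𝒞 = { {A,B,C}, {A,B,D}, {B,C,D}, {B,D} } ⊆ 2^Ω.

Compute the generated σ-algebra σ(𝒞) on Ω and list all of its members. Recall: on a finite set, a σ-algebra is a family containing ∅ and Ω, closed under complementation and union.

σ(𝒞) = { ∅, {A}, {B}, {C}, {D}, {A,B}, {A,C}, {A,D}, {B,C}, {B,D}, {C,D}, {A,B,C}, {A,B,D}, {A,C,D}, {B,C,D}, Ω }

Working:
Seed the family with 𝒞 together with ∅ and Ω: { ∅, {B,D}, {A,B,C}, {A,B,D}, {B,C,D}, Ω }.
Step 1. New:
  {A}  = complement {B,C,D}
  {C}  = complement {A,B,D}
  {D}  = complement {A,B,C}
  {A,C}  = complement {B,D}
  |family| = 10
Step 2: 3 new —
  {A,D}  = {D} ∪ {A}
  {C,D}  = {C} ∪ {D}
  {A,C,D}  = {A,C} ∪ {D}
  |family| = 13
Step 3: 3 new —
  {B}  = complement {A,C,D}
  {A,B}  = complement {C,D}
  {B,C}  = complement {A,D}
  |family| = 16
Step 4: no new sets; the family is a σ-algebra.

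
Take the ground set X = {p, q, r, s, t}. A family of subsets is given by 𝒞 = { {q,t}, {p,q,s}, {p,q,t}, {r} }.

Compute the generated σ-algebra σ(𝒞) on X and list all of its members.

Take S₀ = 𝒞 ∪ {∅, X} = { {}, {r}, {q,t}, {p,q,s}, {p,q,t}, X }.
Step 1. New:
  {r,s}  = complement {p,q,t}
  {r,t}  = complement {p,q,s}
  {p,r,s}  = complement {q,t}
  {q,r,t}  = {r} ∪ {q,t}
  {p,q,r,s}  = {r} ∪ {p,q,s}
  {p,q,r,t}  = {r} ∪ {p,q,t}
  {p,q,s,t}  = complement {r}
  |family| = 13
Step 2. New:
  {s}  = complement {p,q,r,t}
  {t}  = complement {p,q,r,s}
  {p,s}  = complement {q,r,t}
  {r,s,t}  = {r,s} ∪ {r,t}
  {p,r,s,t}  = {p,r,s} ∪ {r,t}
  {q,r,s,t}  = {q,t} ∪ {r,s}
  |family| = 19
Step 3 adds 6:
  {p}  = complement {q,r,s,t}
  {q}  = complement {p,r,s,t}
  {p,q}  = complement {r,s,t}
  {s,t}  = {t} ∪ {s}
  {p,s,t}  = {p,s} ∪ {t}
  {q,s,t}  = {q,t} ∪ {s}
  |family| = 25
Step 4 (7 new):
  {p,r}  = complement {q,s,t}
  {p,t}  = {t} ∪ {p}
  {q,r}  = complement {p,s,t}
  {q,s}  = {q} ∪ {s}
  {p,q,r}  = complement {s,t}
  {p,r,t}  = {r,t} ∪ {p}
  {q,r,s}  = {r,s} ∪ {q}
  |family| = 32
Step 5: already closed under ᶜ and ∪.

σ(𝒞) = { {}, {p}, {q}, {r}, {s}, {t}, {p,q}, {p,r}, {p,s}, {p,t}, {q,r}, {q,s}, {q,t}, {r,s}, {r,t}, {s,t}, {p,q,r}, {p,q,s}, {p,q,t}, {p,r,s}, {p,r,t}, {p,s,t}, {q,r,s}, {q,r,t}, {q,s,t}, {r,s,t}, {p,q,r,s}, {p,q,r,t}, {p,q,s,t}, {p,r,s,t}, {q,r,s,t}, X }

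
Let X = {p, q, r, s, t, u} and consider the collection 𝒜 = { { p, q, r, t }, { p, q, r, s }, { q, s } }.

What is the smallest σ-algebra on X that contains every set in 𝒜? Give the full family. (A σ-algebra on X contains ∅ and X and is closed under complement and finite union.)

σ(𝒜) (32 sets): { {}, { q }, { s }, { t }, { u }, { p, r }, { q, s }, { q, t }, { q, u }, { s, t }, { s, u }, { t, u }, { p, q, r }, { p, r, s }, { p, r, t }, { p, r, u }, { q, s, t }, { q, s, u }, { q, t, u }, { s, t, u }, { p, q, r, s }, { p, q, r, t }, { p, q, r, u }, { p, r, s, t }, { p, r, s, u }, { p, r, t, u }, { q, s, t, u }, { p, q, r, s, t }, { p, q, r, s, u }, { p, q, r, t, u }, { p, r, s, t, u }, X }

Check:
Start: 𝒜 ∪ {∅, X} = { {}, { q, s }, { p, q, r, s }, { p, q, r, t }, X }.
Step 1: +4 →
  { s, u }  = X∖{ p, q, r, t }
  { t, u }  = X∖{ p, q, r, s }
  { p, r, t, u }  = X∖{ q, s }
  { p, q, r, s, t }  = { p, q, r, s } ∪ { p, q, r, t }
Step 2: 7 new —
  { u }  = X∖{ p, q, r, s, t }
  { q, s, u }  = { s, u } ∪ { q, s }
  { s, t, u }  = { t, u } ∪ { s, u }
  { q, s, t, u }  = { t, u } ∪ { q, s }
  { p, q, r, s, u }  = { p, q, r, s } ∪ { s, u }
  { p, q, r, t, u }  = { p, r, t, u } ∪ { p, q, r, t }
  { p, r, s, t, u }  = { p, r, t, u } ∪ { s, u }
Step 3 adds 6:
  { q }  = X∖{ p, r, s, t, u }
  { s }  = X∖{ p, q, r, t, u }
  { t }  = X∖{ p, q, r, s, u }
  { p, r }  = X∖{ q, s, t, u }
  { p, q, r }  = X∖{ s, t, u }
  { p, r, t }  = X∖{ q, s, u }
Step 4. New:
  { q, t }  = { q } ∪ { t }
  { q, u }  = { q } ∪ { u }
  { s, t }  = { t } ∪ { s }
  { p, r, s }  = { p, r } ∪ { s }
  { p, r, u }  = { u } ∪ { p, r }
  { q, s, t }  = { t } ∪ { q, s }
  { q, t, u }  = { t, u } ∪ { q }
  { p, q, r, u }  = { p, q, r } ∪ { u }
  { p, r, s, t }  = { p, r, t } ∪ { s }
  { p, r, s, u }  = { p, r } ∪ { s, u }
Step 5: stable.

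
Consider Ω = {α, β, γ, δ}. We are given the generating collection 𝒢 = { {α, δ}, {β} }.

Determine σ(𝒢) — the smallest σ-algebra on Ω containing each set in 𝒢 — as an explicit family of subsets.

Answer: σ(𝒢) = { {}, {β}, {γ}, {α, δ}, {β, γ}, {α, β, δ}, {α, γ, δ}, Ω }

Derivation:
Begin from { {}, {β}, {α, δ}, Ω } (that is, 𝒢 plus ∅ and Ω).
Pass 1. New:
  {β, γ}  = Ω∖{α, δ}
  {α, β, δ}  = {β} ∪ {α, δ}
  {α, γ, δ}  = Ω∖{β}
Pass 2. New:
  {γ}  = Ω∖{α, β, δ}
Pass 3: no new sets; the family is a σ-algebra.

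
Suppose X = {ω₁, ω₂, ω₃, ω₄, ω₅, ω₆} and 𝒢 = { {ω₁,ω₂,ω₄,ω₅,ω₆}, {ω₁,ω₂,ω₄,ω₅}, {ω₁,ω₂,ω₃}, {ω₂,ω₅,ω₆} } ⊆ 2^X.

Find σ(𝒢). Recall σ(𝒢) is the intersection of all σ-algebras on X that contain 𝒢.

Initial family (6 sets): { {}, {ω₁,ω₂,ω₃}, {ω₂,ω₅,ω₆}, {ω₁,ω₂,ω₄,ω₅}, {ω₁,ω₂,ω₄,ω₅,ω₆}, X }.
Iteration 1 adds 6:
  {ω₃}  = X∖{ω₁,ω₂,ω₄,ω₅,ω₆}
  {ω₃,ω₆}  = X∖{ω₁,ω₂,ω₄,ω₅}
  {ω₁,ω₃,ω₄}  = X∖{ω₂,ω₅,ω₆}
  {ω₄,ω₅,ω₆}  = X∖{ω₁,ω₂,ω₃}
  {ω₁,ω₂,ω₃,ω₄,ω₅}  = {ω₁,ω₂,ω₃} ∪ {ω₁,ω₂,ω₄,ω₅}
  {ω₁,ω₂,ω₃,ω₅,ω₆}  = {ω₁,ω₂,ω₃} ∪ {ω₂,ω₅,ω₆}
Iteration 2 (9 new):
  {ω₄}  = X∖{ω₁,ω₂,ω₃,ω₅,ω₆}
  {ω₆}  = X∖{ω₁,ω₂,ω₃,ω₄,ω₅}
  {ω₁,ω₂,ω₃,ω₄}  = {ω₁,ω₂,ω₃} ∪ {ω₁,ω₃,ω₄}
  {ω₁,ω₂,ω₃,ω₆}  = {ω₁,ω₂,ω₃} ∪ {ω₃,ω₆}
  {ω₁,ω₃,ω₄,ω₆}  = {ω₁,ω₃,ω₄} ∪ {ω₃,ω₆}
  {ω₂,ω₃,ω₅,ω₆}  = {ω₂,ω₅,ω₆} ∪ {ω₃}
  {ω₂,ω₄,ω₅,ω₆}  = {ω₂,ω₅,ω₆} ∪ {ω₄,ω₅,ω₆}
  {ω₃,ω₄,ω₅,ω₆}  = {ω₃} ∪ {ω₄,ω₅,ω₆}
  {ω₁,ω₃,ω₄,ω₅,ω₆}  = {ω₁,ω₃,ω₄} ∪ {ω₄,ω₅,ω₆}
Iteration 3: 12 new —
  {ω₂}  = X∖{ω₁,ω₃,ω₄,ω₅,ω₆}
  {ω₁,ω₂}  = X∖{ω₃,ω₄,ω₅,ω₆}
  {ω₁,ω₃}  = X∖{ω₂,ω₄,ω₅,ω₆}
  {ω₁,ω₄}  = X∖{ω₂,ω₃,ω₅,ω₆}
  {ω₂,ω₅}  = X∖{ω₁,ω₃,ω₄,ω₆}
  {ω₃,ω₄}  = {ω₃} ∪ {ω₄}
  {ω₄,ω₅}  = X∖{ω₁,ω₂,ω₃,ω₆}
  {ω₄,ω₆}  = {ω₆} ∪ {ω₄}
  {ω₅,ω₆}  = X∖{ω₁,ω₂,ω₃,ω₄}
  {ω₃,ω₄,ω₆}  = {ω₃,ω₆} ∪ {ω₄}
  {ω₁,ω₂,ω₃,ω₄,ω₆}  = {ω₁,ω₃,ω₄} ∪ {ω₁,ω₂,ω₃,ω₆}
  {ω₂,ω₃,ω₄,ω₅,ω₆}  = {ω₄,ω₅,ω₆} ∪ {ω₂,ω₃,ω₅,ω₆}
Iteration 4. New:
  {ω₁}  = X∖{ω₂,ω₃,ω₄,ω₅,ω₆}
  {ω₅}  = X∖{ω₁,ω₂,ω₃,ω₄,ω₆}
  {ω₂,ω₃}  = {ω₂} ∪ {ω₃}
  {ω₂,ω₄}  = {ω₂} ∪ {ω₄}
  {ω₂,ω₆}  = {ω₂} ∪ {ω₆}
  {ω₁,ω₂,ω₄}  = {ω₁,ω₂} ∪ {ω₁,ω₄}
  {ω₁,ω₂,ω₅}  = X∖{ω₃,ω₄,ω₆}
  {ω₁,ω₂,ω₆}  = {ω₁,ω₂} ∪ {ω₆}
  {ω₁,ω₃,ω₆}  = {ω₆} ∪ {ω₁,ω₃}
  {ω₁,ω₄,ω₅}  = {ω₄,ω₅} ∪ {ω₁,ω₄}
  {ω₁,ω₄,ω₆}  = {ω₆} ∪ {ω₁,ω₄}
  {ω₂,ω₃,ω₄}  = {ω₃,ω₄} ∪ {ω₂}
  {ω₂,ω₃,ω₅}  = {ω₂,ω₅} ∪ {ω₃}
  {ω₂,ω₃,ω₆}  = {ω₂} ∪ {ω₃,ω₆}
  {ω₂,ω₄,ω₅}  = {ω₂,ω₅} ∪ {ω₄,ω₅}
  {ω₂,ω₄,ω₆}  = {ω₂} ∪ {ω₄,ω₆}
  {ω₃,ω₄,ω₅}  = {ω₃,ω₄} ∪ {ω₄,ω₅}
  {ω₃,ω₅,ω₆}  = {ω₅,ω₆} ∪ {ω₃}
  {ω₁,ω₂,ω₃,ω₅}  = X∖{ω₄,ω₆}
  {ω₁,ω₂,ω₄,ω₆}  = {ω₁,ω₂} ∪ {ω₄,ω₆}
  {ω₁,ω₂,ω₅,ω₆}  = X∖{ω₃,ω₄}
  {ω₁,ω₃,ω₄,ω₅}  = {ω₄,ω₅} ∪ {ω₁,ω₃,ω₄}
  {ω₁,ω₃,ω₅,ω₆}  = {ω₅,ω₆} ∪ {ω₁,ω₃}
  {ω₁,ω₄,ω₅,ω₆}  = {ω₅,ω₆} ∪ {ω₁,ω₄}
  {ω₂,ω₃,ω₄,ω₅}  = {ω₂,ω₅} ∪ {ω₃,ω₄}
  {ω₂,ω₃,ω₄,ω₆}  = {ω₂} ∪ {ω₃,ω₄,ω₆}
Iteration 5: 5 new —
  {ω₁,ω₅}  = X∖{ω₂,ω₃,ω₄,ω₆}
  {ω₁,ω₆}  = X∖{ω₂,ω₃,ω₄,ω₅}
  {ω₃,ω₅}  = X∖{ω₁,ω₂,ω₄,ω₆}
  {ω₁,ω₃,ω₅}  = X∖{ω₂,ω₄,ω₆}
  {ω₁,ω₅,ω₆}  = X∖{ω₂,ω₃,ω₄}
Iteration 6: stable.

Hence σ(𝒢) has 64 members: { {}, {ω₁}, {ω₂}, {ω₃}, {ω₄}, {ω₅}, {ω₆}, {ω₁,ω₂}, {ω₁,ω₃}, {ω₁,ω₄}, {ω₁,ω₅}, {ω₁,ω₆}, {ω₂,ω₃}, {ω₂,ω₄}, {ω₂,ω₅}, {ω₂,ω₆}, {ω₃,ω₄}, {ω₃,ω₅}, {ω₃,ω₆}, {ω₄,ω₅}, {ω₄,ω₆}, {ω₅,ω₆}, {ω₁,ω₂,ω₃}, {ω₁,ω₂,ω₄}, {ω₁,ω₂,ω₅}, {ω₁,ω₂,ω₆}, {ω₁,ω₃,ω₄}, {ω₁,ω₃,ω₅}, {ω₁,ω₃,ω₆}, {ω₁,ω₄,ω₅}, {ω₁,ω₄,ω₆}, {ω₁,ω₅,ω₆}, {ω₂,ω₃,ω₄}, {ω₂,ω₃,ω₅}, {ω₂,ω₃,ω₆}, {ω₂,ω₄,ω₅}, {ω₂,ω₄,ω₆}, {ω₂,ω₅,ω₆}, {ω₃,ω₄,ω₅}, {ω₃,ω₄,ω₆}, {ω₃,ω₅,ω₆}, {ω₄,ω₅,ω₆}, {ω₁,ω₂,ω₃,ω₄}, {ω₁,ω₂,ω₃,ω₅}, {ω₁,ω₂,ω₃,ω₆}, {ω₁,ω₂,ω₄,ω₅}, {ω₁,ω₂,ω₄,ω₆}, {ω₁,ω₂,ω₅,ω₆}, {ω₁,ω₃,ω₄,ω₅}, {ω₁,ω₃,ω₄,ω₆}, {ω₁,ω₃,ω₅,ω₆}, {ω₁,ω₄,ω₅,ω₆}, {ω₂,ω₃,ω₄,ω₅}, {ω₂,ω₃,ω₄,ω₆}, {ω₂,ω₃,ω₅,ω₆}, {ω₂,ω₄,ω₅,ω₆}, {ω₃,ω₄,ω₅,ω₆}, {ω₁,ω₂,ω₃,ω₄,ω₅}, {ω₁,ω₂,ω₃,ω₄,ω₆}, {ω₁,ω₂,ω₃,ω₅,ω₆}, {ω₁,ω₂,ω₄,ω₅,ω₆}, {ω₁,ω₃,ω₄,ω₅,ω₆}, {ω₂,ω₃,ω₄,ω₅,ω₆}, X }.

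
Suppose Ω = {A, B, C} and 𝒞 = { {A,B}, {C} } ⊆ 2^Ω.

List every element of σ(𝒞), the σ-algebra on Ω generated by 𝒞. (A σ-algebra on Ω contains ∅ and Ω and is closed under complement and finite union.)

σ(𝒞) = { {}, {C}, {A,B}, Ω }

Working:
Start: 𝒞 ∪ {∅, Ω} = { {}, {C}, {A,B}, Ω }.
After Pass 1 the family is unchanged; done.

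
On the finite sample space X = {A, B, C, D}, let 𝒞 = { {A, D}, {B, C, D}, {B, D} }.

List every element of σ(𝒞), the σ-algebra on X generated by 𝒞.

Begin from { {}, {A, D}, {B, D}, {B, C, D}, X } (that is, 𝒞 plus ∅ and X).
Step 1 adds 4:
  {A}  = ᶜ of {B, C, D}
  {A, C}  = ᶜ of {B, D}
  {B, C}  = ᶜ of {A, D}
  {A, B, D}  = {A, D} ∪ {B, D}
  |family| = 9
Step 2 adds 3:
  {C}  = ᶜ of {A, B, D}
  {A, B, C}  = {B, C} ∪ {A, C}
  {A, C, D}  = {A, D} ∪ {A, C}
  |family| = 12
Step 3. New:
  {B}  = ᶜ of {A, C, D}
  {D}  = ᶜ of {A, B, C}
  |family| = 14
Step 4 adds 2:
  {A, B}  = {B} ∪ {A}
  {C, D}  = {C} ∪ {D}
  |family| = 16
Step 5: no new sets; the family is a σ-algebra.

σ(𝒞) = { {}, {A}, {B}, {C}, {D}, {A, B}, {A, C}, {A, D}, {B, C}, {B, D}, {C, D}, {A, B, C}, {A, B, D}, {A, C, D}, {B, C, D}, X }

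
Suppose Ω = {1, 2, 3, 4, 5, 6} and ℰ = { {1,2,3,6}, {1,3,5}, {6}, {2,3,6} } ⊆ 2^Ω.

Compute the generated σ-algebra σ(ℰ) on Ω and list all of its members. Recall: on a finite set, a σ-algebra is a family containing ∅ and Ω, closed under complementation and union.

Initial family (6 sets): { {}, {6}, {1,3,5}, {2,3,6}, {1,2,3,6}, Ω }.
Pass 1 adds 6:
  {4,5}  = ᶜ of {1,2,3,6}
  {1,4,5}  = ᶜ of {2,3,6}
  {2,4,6}  = ᶜ of {1,3,5}
  {1,3,5,6}  = {1,3,5} ∪ {6}
  {1,2,3,4,5}  = ᶜ of {6}
  {1,2,3,5,6}  = {2,3,6} ∪ {1,3,5}
  |family| = 12
Pass 2: 11 new —
  {4}  = ᶜ of {1,2,3,5,6}
  {2,4}  = ᶜ of {1,3,5,6}
  {4,5,6}  = {6} ∪ {4,5}
  {1,3,4,5}  = {1,4,5} ∪ {1,3,5}
  {1,4,5,6}  = {1,4,5} ∪ {6}
  {2,3,4,6}  = {2,4,6} ∪ {2,3,6}
  {2,4,5,6}  = {2,4,6} ∪ {4,5}
  {1,2,3,4,6}  = {2,4,6} ∪ {1,2,3,6}
  {1,2,4,5,6}  = {1,4,5} ∪ {2,4,6}
  {1,3,4,5,6}  = {1,4,5} ∪ {1,3,5,6}
  {2,3,4,5,6}  = {2,3,6} ∪ {4,5}
  |family| = 23
Pass 3 (12 new):
  {1}  = ᶜ of {2,3,4,5,6}
  {2}  = ᶜ of {1,3,4,5,6}
  {3}  = ᶜ of {1,2,4,5,6}
  {5}  = ᶜ of {1,2,3,4,6}
  {1,3}  = ᶜ of {2,4,5,6}
  {1,5}  = ᶜ of {2,3,4,6}
  {2,3}  = ᶜ of {1,4,5,6}
  {2,6}  = ᶜ of {1,3,4,5}
  {4,6}  = {6} ∪ {4}
  {1,2,3}  = ᶜ of {4,5,6}
  {2,4,5}  = {4,5} ∪ {2,4}
  {1,2,4,5}  = {2,4} ∪ {1,4,5}
  |family| = 35
Pass 4: 28 new —
  {1,2}  = {1} ∪ {2}
  {1,4}  = {1} ∪ {4}
  {1,6}  = {1} ∪ {6}
  {2,5}  = {2} ∪ {5}
  {3,4}  = {3} ∪ {4}
  {3,5}  = {5} ∪ {3}
  {3,6}  = ᶜ of {1,2,4,5}
  {5,6}  = {6} ∪ {5}
  {1,2,4}  = {1} ∪ {2,4}
  {1,2,5}  = {2} ∪ {1,5}
  {1,2,6}  = {1} ∪ {2,6}
  {1,3,4}  = {1,3} ∪ {4}
  {1,3,6}  = ᶜ of {2,4,5}
  {1,4,6}  = {1} ∪ {4,6}
  {1,5,6}  = {6} ∪ {1,5}
  {2,3,4}  = {3} ∪ {2,4}
  {2,3,5}  = {5} ∪ {2,3}
  {2,5,6}  = {2,6} ∪ {5}
  {3,4,5}  = {4,5} ∪ {3}
  {3,4,6}  = {3} ∪ {4,6}
  {1,2,3,4}  = {1,2,3} ∪ {4}
  {1,2,3,5}  = ᶜ of {4,6}
  {1,2,4,6}  = {2,4,6} ∪ {1}
  {1,2,5,6}  = {2,6} ∪ {1,5}
  {1,3,4,6}  = {1,3} ∪ {4,6}
  {2,3,4,5}  = {4,5} ∪ {2,3}
  {2,3,5,6}  = {2,3,6} ∪ {5}
  {3,4,5,6}  = {3} ∪ {4,5,6}
  |family| = 63
Pass 5. New:
  {3,5,6}  = ᶜ of {1,2,4}
  |family| = 64
Pass 6: closed — nothing new.

Therefore σ(ℰ) = { {}, {1}, {2}, {3}, {4}, {5}, {6}, {1,2}, {1,3}, {1,4}, {1,5}, {1,6}, {2,3}, {2,4}, {2,5}, {2,6}, {3,4}, {3,5}, {3,6}, {4,5}, {4,6}, {5,6}, {1,2,3}, {1,2,4}, {1,2,5}, {1,2,6}, {1,3,4}, {1,3,5}, {1,3,6}, {1,4,5}, {1,4,6}, {1,5,6}, {2,3,4}, {2,3,5}, {2,3,6}, {2,4,5}, {2,4,6}, {2,5,6}, {3,4,5}, {3,4,6}, {3,5,6}, {4,5,6}, {1,2,3,4}, {1,2,3,5}, {1,2,3,6}, {1,2,4,5}, {1,2,4,6}, {1,2,5,6}, {1,3,4,5}, {1,3,4,6}, {1,3,5,6}, {1,4,5,6}, {2,3,4,5}, {2,3,4,6}, {2,3,5,6}, {2,4,5,6}, {3,4,5,6}, {1,2,3,4,5}, {1,2,3,4,6}, {1,2,3,5,6}, {1,2,4,5,6}, {1,3,4,5,6}, {2,3,4,5,6}, Ω } (|σ(ℰ)| = 64).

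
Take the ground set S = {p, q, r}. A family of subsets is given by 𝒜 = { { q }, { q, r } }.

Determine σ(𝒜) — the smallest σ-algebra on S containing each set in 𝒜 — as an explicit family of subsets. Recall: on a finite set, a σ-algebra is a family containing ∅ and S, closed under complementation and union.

σ(𝒜) = { ∅, { p }, { q }, { r }, { p, q }, { p, r }, { q, r }, S }

Working:
Begin from { ∅, { q }, { q, r }, S } (that is, 𝒜 plus ∅ and S).
Round 1: 2 new —
  { p }  = S∖{ q, r }
  { p, r }  = S∖{ q }
  |family| = 6
Round 2 adds 1:
  { p, q }  = { q } ∪ { p }
  |family| = 7
Round 3: +1 →
  { r }  = S∖{ p, q }
  |family| = 8
Round 4: stable.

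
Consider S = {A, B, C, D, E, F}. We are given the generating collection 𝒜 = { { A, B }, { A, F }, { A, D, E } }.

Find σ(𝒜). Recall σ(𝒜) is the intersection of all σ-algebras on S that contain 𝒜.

σ(𝒜) (32 sets): { {  }, { A }, { B }, { C }, { F }, { A, B }, { A, C }, { A, F }, { B, C }, { B, F }, { C, F }, { D, E }, { A, B, C }, { A, B, F }, { A, C, F }, { A, D, E }, { B, C, F }, { B, D, E }, { C, D, E }, { D, E, F }, { A, B, C, F }, { A, B, D, E }, { A, C, D, E }, { A, D, E, F }, { B, C, D, E }, { B, D, E, F }, { C, D, E, F }, { A, B, C, D, E }, { A, B, D, E, F }, { A, C, D, E, F }, { B, C, D, E, F }, S }

Trace:
Seed the family with 𝒜 together with ∅ and S: { {  }, { A, B }, { A, F }, { A, D, E }, S }.
Step 1: +6 →
  { A, B, F }  = { A, B } ∪ { A, F }
  { B, C, F }  = S∖{ A, D, E }
  { A, B, D, E }  = { A, D, E } ∪ { A, B }
  { A, D, E, F }  = { A, D, E } ∪ { A, F }
  { B, C, D, E }  = S∖{ A, F }
  { C, D, E, F }  = S∖{ A, B }
  [11 total]
Step 2. New:
  { B, C }  = S∖{ A, D, E, F }
  { C, F }  = S∖{ A, B, D, E }
  { C, D, E }  = S∖{ A, B, F }
  { A, B, C, F }  = { A, B } ∪ { B, C, F }
  { A, B, C, D, E }  = { A, D, E } ∪ { B, C, D, E }
  { A, B, D, E, F }  = { A, D, E } ∪ { A, B, F }
  { A, C, D, E, F }  = { A, D, E } ∪ { C, D, E, F }
  { B, C, D, E, F }  = { C, D, E, F } ∪ { B, C, F }
  [19 total]
Step 3: 8 new —
  { A }  = S∖{ B, C, D, E, F }
  { B }  = S∖{ A, C, D, E, F }
  { C }  = S∖{ A, B, D, E, F }
  { F }  = S∖{ A, B, C, D, E }
  { D, E }  = S∖{ A, B, C, F }
  { A, B, C }  = { A, B } ∪ { B, C }
  { A, C, F }  = { A, F } ∪ { C, F }
  { A, C, D, E }  = { C, D, E } ∪ { A, D, E }
  [27 total]
Step 4 (4 new):
  { A, C }  = { C } ∪ { A }
  { B, F }  = S∖{ A, C, D, E }
  { B, D, E }  = S∖{ A, C, F }
  { D, E, F }  = S∖{ A, B, C }
  [31 total]
Step 5 (1 new):
  { B, D, E, F }  = S∖{ A, C }
  [32 total]
Step 6 adds nothing — fixpoint reached.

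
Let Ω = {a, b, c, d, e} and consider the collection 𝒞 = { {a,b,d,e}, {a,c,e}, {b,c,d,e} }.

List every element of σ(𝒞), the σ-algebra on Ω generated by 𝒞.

Begin from { ∅, {a,c,e}, {a,b,d,e}, {b,c,d,e}, Ω } (that is, 𝒞 plus ∅ and Ω).
Pass 1 adds 3:
  {a}  = ᶜ of {b,c,d,e}
  {c}  = ᶜ of {a,b,d,e}
  {b,d}  = ᶜ of {a,c,e}
  — 8 sets.
Pass 2 (3 new):
  {a,c}  = {c} ∪ {a}
  {a,b,d}  = {b,d} ∪ {a}
  {b,c,d}  = {c} ∪ {b,d}
  — 11 sets.
Pass 3: 4 new —
  {a,e}  = ᶜ of {b,c,d}
  {c,e}  = ᶜ of {a,b,d}
  {b,d,e}  = ᶜ of {a,c}
  {a,b,c,d}  = {c} ∪ {a,b,d}
  — 15 sets.
Pass 4 adds 1:
  {e}  = ᶜ of {a,b,c,d}
  — 16 sets.
Pass 5: no new sets; the family is a σ-algebra.

Hence σ(𝒞) has 16 members: { ∅, {a}, {c}, {e}, {a,c}, {a,e}, {b,d}, {c,e}, {a,b,d}, {a,c,e}, {b,c,d}, {b,d,e}, {a,b,c,d}, {a,b,d,e}, {b,c,d,e}, Ω }.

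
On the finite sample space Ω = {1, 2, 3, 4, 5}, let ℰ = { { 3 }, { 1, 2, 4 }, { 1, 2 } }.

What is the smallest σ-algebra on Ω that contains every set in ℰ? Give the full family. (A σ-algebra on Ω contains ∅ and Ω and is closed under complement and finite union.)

Start: ℰ ∪ {∅, Ω} = { ∅, { 3 }, { 1, 2 }, { 1, 2, 4 }, Ω }.
Round 1 (5 new):
  { 3, 5 }  = { 1, 2, 4 }ᶜ
  { 1, 2, 3 }  = { 3 } ∪ { 1, 2 }
  { 3, 4, 5 }  = { 1, 2 }ᶜ
  { 1, 2, 3, 4 }  = { 3 } ∪ { 1, 2, 4 }
  { 1, 2, 4, 5 }  = { 3 }ᶜ
  (now 10)
Round 2 (3 new):
  { 5 }  = { 1, 2, 3, 4 }ᶜ
  { 4, 5 }  = { 1, 2, 3 }ᶜ
  { 1, 2, 3, 5 }  = { 1, 2, 3 } ∪ { 3, 5 }
  (now 13)
Round 3 adds 2:
  { 4 }  = { 1, 2, 3, 5 }ᶜ
  { 1, 2, 5 }  = { 1, 2 } ∪ { 5 }
  (now 15)
Round 4 (1 new):
  { 3, 4 }  = { 1, 2, 5 }ᶜ
  (now 16)
After Round 5 the family is unchanged; done.

Therefore σ(ℰ) = { ∅, { 3 }, { 4 }, { 5 }, { 1, 2 }, { 3, 4 }, { 3, 5 }, { 4, 5 }, { 1, 2, 3 }, { 1, 2, 4 }, { 1, 2, 5 }, { 3, 4, 5 }, { 1, 2, 3, 4 }, { 1, 2, 3, 5 }, { 1, 2, 4, 5 }, Ω } (|σ(ℰ)| = 16).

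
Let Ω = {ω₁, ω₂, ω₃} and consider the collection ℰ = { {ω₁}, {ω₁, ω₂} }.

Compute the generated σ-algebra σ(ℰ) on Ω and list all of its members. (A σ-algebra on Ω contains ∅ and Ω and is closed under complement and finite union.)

Answer: σ(ℰ) = { ∅, {ω₁}, {ω₂}, {ω₃}, {ω₁, ω₂}, {ω₁, ω₃}, {ω₂, ω₃}, Ω }

Working:
Initial family (4 sets): { ∅, {ω₁}, {ω₁, ω₂}, Ω }.
Round 1: +2 →
  {ω₃}  = complement {ω₁, ω₂}
  {ω₂, ω₃}  = complement {ω₁}
  |family| = 6
Round 2 adds 1:
  {ω₁, ω₃}  = {ω₃} ∪ {ω₁}
  |family| = 7
Round 3: +1 →
  {ω₂}  = complement {ω₁, ω₃}
  |family| = 8
After Round 4 the family is unchanged; done.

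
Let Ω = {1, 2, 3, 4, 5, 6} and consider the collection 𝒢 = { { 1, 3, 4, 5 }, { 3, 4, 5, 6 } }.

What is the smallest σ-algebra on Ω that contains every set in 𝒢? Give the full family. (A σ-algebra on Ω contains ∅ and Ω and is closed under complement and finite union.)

Seed the family with 𝒢 together with ∅ and Ω: { {  }, { 1, 3, 4, 5 }, { 3, 4, 5, 6 }, Ω }.
Round 1 (3 new):
  { 1, 2 }  = ᶜ of { 3, 4, 5, 6 }
  { 2, 6 }  = ᶜ of { 1, 3, 4, 5 }
  { 1, 3, 4, 5, 6 }  = { 1, 3, 4, 5 } ∪ { 3, 4, 5, 6 }
  |family| = 7
Round 2. New:
  { 2 }  = ᶜ of { 1, 3, 4, 5, 6 }
  { 1, 2, 6 }  = { 1, 2 } ∪ { 2, 6 }
  { 1, 2, 3, 4, 5 }  = { 1, 3, 4, 5 } ∪ { 1, 2 }
  { 2, 3, 4, 5, 6 }  = { 3, 4, 5, 6 } ∪ { 2, 6 }
  |family| = 11
Round 3 adds 3:
  { 1 }  = ᶜ of { 2, 3, 4, 5, 6 }
  { 6 }  = ᶜ of { 1, 2, 3, 4, 5 }
  { 3, 4, 5 }  = ᶜ of { 1, 2, 6 }
  |family| = 14
Round 4 adds 2:
  { 1, 6 }  = { 1 } ∪ { 6 }
  { 2, 3, 4, 5 }  = { 3, 4, 5 } ∪ { 2 }
  |family| = 16
Round 5: stable.

Hence σ(𝒢) has 16 members: { {  }, { 1 }, { 2 }, { 6 }, { 1, 2 }, { 1, 6 }, { 2, 6 }, { 1, 2, 6 }, { 3, 4, 5 }, { 1, 3, 4, 5 }, { 2, 3, 4, 5 }, { 3, 4, 5, 6 }, { 1, 2, 3, 4, 5 }, { 1, 3, 4, 5, 6 }, { 2, 3, 4, 5, 6 }, Ω }.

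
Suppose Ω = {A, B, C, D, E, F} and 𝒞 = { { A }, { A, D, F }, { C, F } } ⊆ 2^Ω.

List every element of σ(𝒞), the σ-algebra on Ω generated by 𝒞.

σ(𝒞) (32 sets): { {  }, { A }, { C }, { D }, { F }, { A, C }, { A, D }, { A, F }, { B, E }, { C, D }, { C, F }, { D, F }, { A, B, E }, { A, C, D }, { A, C, F }, { A, D, F }, { B, C, E }, { B, D, E }, { B, E, F }, { C, D, F }, { A, B, C, E }, { A, B, D, E }, { A, B, E, F }, { A, C, D, F }, { B, C, D, E }, { B, C, E, F }, { B, D, E, F }, { A, B, C, D, E }, { A, B, C, E, F }, { A, B, D, E, F }, { B, C, D, E, F }, Ω }

Derivation:
Seed the family with 𝒞 together with ∅ and Ω: { {  }, { A }, { C, F }, { A, D, F }, Ω }.
Iteration 1 (5 new):
  { A, C, F }  = { C, F } ∪ { A }
  { B, C, E }  = complement { A, D, F }
  { A, B, D, E }  = complement { C, F }
  { A, C, D, F }  = { C, F } ∪ { A, D, F }
  { B, C, D, E, F }  = complement { A }
Iteration 2: +7 →
  { B, E }  = complement { A, C, D, F }
  { B, D, E }  = complement { A, C, F }
  { A, B, C, E }  = { B, C, E } ∪ { A }
  { B, C, E, F }  = { B, C, E } ∪ { C, F }
  { A, B, C, D, E }  = { A, B, D, E } ∪ { B, C, E }
  { A, B, C, E, F }  = { A, C, F } ∪ { B, C, E }
  { A, B, D, E, F }  = { A, D, F } ∪ { A, B, D, E }
Iteration 3: 7 new —
  { C }  = complement { A, B, D, E, F }
  { D }  = complement { A, B, C, E, F }
  { F }  = complement { A, B, C, D, E }
  { A, D }  = complement { B, C, E, F }
  { D, F }  = complement { A, B, C, E }
  { A, B, E }  = { B, E } ∪ { A }
  { B, C, D, E }  = { B, C, E } ∪ { B, D, E }
Iteration 4. New:
  { A, C }  = { A } ∪ { C }
  { A, F }  = complement { B, C, D, E }
  { C, D }  = { C } ∪ { D }
  { A, C, D }  = { C } ∪ { A, D }
  { B, E, F }  = { B, E } ∪ { F }
  { C, D, F }  = complement { A, B, E }
  { A, B, E, F }  = { F } ∪ { A, B, E }
  { B, D, E, F }  = { B, E } ∪ { D, F }
After Iteration 5 the family is unchanged; done.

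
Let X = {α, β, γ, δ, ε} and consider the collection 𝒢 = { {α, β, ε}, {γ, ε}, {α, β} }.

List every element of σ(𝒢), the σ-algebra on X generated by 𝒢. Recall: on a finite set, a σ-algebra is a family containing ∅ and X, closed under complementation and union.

Seed the family with 𝒢 together with ∅ and X: { {}, {α, β}, {γ, ε}, {α, β, ε}, X }.
Pass 1 (4 new):
  {γ, δ}  = X∖{α, β, ε}
  {α, β, δ}  = X∖{γ, ε}
  {γ, δ, ε}  = X∖{α, β}
  {α, β, γ, ε}  = {α, β, ε} ∪ {γ, ε}
  — 9 sets.
Pass 2: +3 →
  {δ}  = X∖{α, β, γ, ε}
  {α, β, γ, δ}  = {γ, δ} ∪ {α, β}
  {α, β, δ, ε}  = {α, β, δ} ∪ {α, β, ε}
  — 12 sets.
Pass 3: +2 →
  {γ}  = X∖{α, β, δ, ε}
  {ε}  = X∖{α, β, γ, δ}
  — 14 sets.
Pass 4. New:
  {δ, ε}  = {δ} ∪ {ε}
  {α, β, γ}  = {γ} ∪ {α, β}
  — 16 sets.
Pass 5 adds nothing — fixpoint reached.

Hence σ(𝒢) has 16 members: { {}, {γ}, {δ}, {ε}, {α, β}, {γ, δ}, {γ, ε}, {δ, ε}, {α, β, γ}, {α, β, δ}, {α, β, ε}, {γ, δ, ε}, {α, β, γ, δ}, {α, β, γ, ε}, {α, β, δ, ε}, X }.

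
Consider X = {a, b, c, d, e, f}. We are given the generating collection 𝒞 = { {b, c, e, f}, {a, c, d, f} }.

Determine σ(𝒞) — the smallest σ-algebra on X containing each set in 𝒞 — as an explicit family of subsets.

σ(𝒞) = { ∅, {a, d}, {b, e}, {c, f}, {a, b, d, e}, {a, c, d, f}, {b, c, e, f}, X }

Derivation:
Initial family (4 sets): { ∅, {a, c, d, f}, {b, c, e, f}, X }.
Step 1 adds 2:
  {a, d}  = X∖{b, c, e, f}
  {b, e}  = X∖{a, c, d, f}
  (now 6)
Step 2. New:
  {a, b, d, e}  = {b, e} ∪ {a, d}
  (now 7)
Step 3 adds 1:
  {c, f}  = X∖{a, b, d, e}
  (now 8)
Step 4: closed — nothing new.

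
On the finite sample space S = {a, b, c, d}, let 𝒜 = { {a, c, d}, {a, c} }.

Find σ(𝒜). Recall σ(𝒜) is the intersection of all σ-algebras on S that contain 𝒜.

σ(𝒜) = { {}, {b}, {d}, {a, c}, {b, d}, {a, b, c}, {a, c, d}, S }

Trace:
Initial family (4 sets): { {}, {a, c}, {a, c, d}, S }.
Step 1: 2 new —
  {b}  = ᶜ of {a, c, d}
  {b, d}  = ᶜ of {a, c}
  (now 6)
Step 2 adds 1:
  {a, b, c}  = {a, c} ∪ {b}
  (now 7)
Step 3: +1 →
  {d}  = ᶜ of {a, b, c}
  (now 8)
Step 4 adds nothing — fixpoint reached.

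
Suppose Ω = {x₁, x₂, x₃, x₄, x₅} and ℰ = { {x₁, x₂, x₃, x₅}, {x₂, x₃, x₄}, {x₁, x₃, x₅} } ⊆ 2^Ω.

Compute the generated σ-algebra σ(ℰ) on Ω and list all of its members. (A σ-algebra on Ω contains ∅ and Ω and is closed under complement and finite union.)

Initial family (5 sets): { ∅, {x₁, x₃, x₅}, {x₂, x₃, x₄}, {x₁, x₂, x₃, x₅}, Ω }.
Round 1: +3 →
  {x₄}  = complement {x₁, x₂, x₃, x₅}
  {x₁, x₅}  = complement {x₂, x₃, x₄}
  {x₂, x₄}  = complement {x₁, x₃, x₅}
Round 2 adds 3:
  {x₁, x₄, x₅}  = {x₄} ∪ {x₁, x₅}
  {x₁, x₂, x₄, x₅}  = {x₂, x₄} ∪ {x₁, x₅}
  {x₁, x₃, x₄, x₅}  = {x₁, x₃, x₅} ∪ {x₄}
Round 3: 3 new —
  {x₂}  = complement {x₁, x₃, x₄, x₅}
  {x₃}  = complement {x₁, x₂, x₄, x₅}
  {x₂, x₃}  = complement {x₁, x₄, x₅}
Round 4 (2 new):
  {x₃, x₄}  = {x₃} ∪ {x₄}
  {x₁, x₂, x₅}  = {x₁, x₅} ∪ {x₂}
Round 5: stable.

Therefore σ(ℰ) = { ∅, {x₂}, {x₃}, {x₄}, {x₁, x₅}, {x₂, x₃}, {x₂, x₄}, {x₃, x₄}, {x₁, x₂, x₅}, {x₁, x₃, x₅}, {x₁, x₄, x₅}, {x₂, x₃, x₄}, {x₁, x₂, x₃, x₅}, {x₁, x₂, x₄, x₅}, {x₁, x₃, x₄, x₅}, Ω } (|σ(ℰ)| = 16).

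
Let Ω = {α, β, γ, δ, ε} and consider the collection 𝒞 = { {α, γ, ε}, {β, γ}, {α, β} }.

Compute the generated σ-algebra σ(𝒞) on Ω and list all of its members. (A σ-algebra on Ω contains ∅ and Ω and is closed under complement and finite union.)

Answer: σ(𝒞) = { {}, {α}, {β}, {γ}, {δ}, {ε}, {α, β}, {α, γ}, {α, δ}, {α, ε}, {β, γ}, {β, δ}, {β, ε}, {γ, δ}, {γ, ε}, {δ, ε}, {α, β, γ}, {α, β, δ}, {α, β, ε}, {α, γ, δ}, {α, γ, ε}, {α, δ, ε}, {β, γ, δ}, {β, γ, ε}, {β, δ, ε}, {γ, δ, ε}, {α, β, γ, δ}, {α, β, γ, ε}, {α, β, δ, ε}, {α, γ, δ, ε}, {β, γ, δ, ε}, Ω }

Trace:
Start: 𝒞 ∪ {∅, Ω} = { {}, {α, β}, {β, γ}, {α, γ, ε}, Ω }.
Step 1 (5 new):
  {β, δ}  = complement {α, γ, ε}
  {α, β, γ}  = {β, γ} ∪ {α, β}
  {α, δ, ε}  = complement {β, γ}
  {γ, δ, ε}  = complement {α, β}
  {α, β, γ, ε}  = {β, γ} ∪ {α, γ, ε}
  |family| = 10
Step 2: 8 new —
  {δ}  = complement {α, β, γ, ε}
  {δ, ε}  = complement {α, β, γ}
  {α, β, δ}  = {α, β} ∪ {β, δ}
  {β, γ, δ}  = {β, γ} ∪ {β, δ}
  {α, β, γ, δ}  = {α, β, γ} ∪ {β, δ}
  {α, β, δ, ε}  = {α, δ, ε} ∪ {α, β}
  {α, γ, δ, ε}  = {α, δ, ε} ∪ {γ, δ, ε}
  {β, γ, δ, ε}  = {γ, δ, ε} ∪ {β, γ}
  |family| = 18
Step 3: +7 →
  {α}  = complement {β, γ, δ, ε}
  {β}  = complement {α, γ, δ, ε}
  {γ}  = complement {α, β, δ, ε}
  {ε}  = complement {α, β, γ, δ}
  {α, ε}  = complement {β, γ, δ}
  {γ, ε}  = complement {α, β, δ}
  {β, δ, ε}  = {δ, ε} ∪ {β, δ}
  |family| = 25
Step 4 adds 6:
  {α, γ}  = complement {β, δ, ε}
  {α, δ}  = {δ} ∪ {α}
  {β, ε}  = {β} ∪ {ε}
  {γ, δ}  = {γ} ∪ {δ}
  {α, β, ε}  = {α, β} ∪ {ε}
  {β, γ, ε}  = {β} ∪ {γ, ε}
  |family| = 31
Step 5 adds 1:
  {α, γ, δ}  = complement {β, ε}
  |family| = 32
Step 6: stable.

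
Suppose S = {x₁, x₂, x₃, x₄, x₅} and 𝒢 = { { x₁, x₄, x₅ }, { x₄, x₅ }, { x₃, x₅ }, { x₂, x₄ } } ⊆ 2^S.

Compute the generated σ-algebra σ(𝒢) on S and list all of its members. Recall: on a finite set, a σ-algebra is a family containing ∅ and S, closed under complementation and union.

Start: 𝒢 ∪ {∅, S} = { {  }, { x₂, x₄ }, { x₃, x₅ }, { x₄, x₅ }, { x₁, x₄, x₅ }, S }.
Round 1: 9 new —
  { x₂, x₃ }  = complement { x₁, x₄, x₅ }
  { x₁, x₂, x₃ }  = complement { x₄, x₅ }
  { x₁, x₂, x₄ }  = complement { x₃, x₅ }
  { x₁, x₃, x₅ }  = complement { x₂, x₄ }
  { x₂, x₄, x₅ }  = { x₄, x₅ } ∪ { x₂, x₄ }
  { x₃, x₄, x₅ }  = { x₄, x₅ } ∪ { x₃, x₅ }
  { x₁, x₂, x₄, x₅ }  = { x₁, x₄, x₅ } ∪ { x₂, x₄ }
  { x₁, x₃, x₄, x₅ }  = { x₁, x₄, x₅ } ∪ { x₃, x₅ }
  { x₂, x₃, x₄, x₅ }  = { x₃, x₅ } ∪ { x₂, x₄ }
  — 15 sets.
Round 2 adds 9:
  { x₁ }  = complement { x₂, x₃, x₄, x₅ }
  { x₂ }  = complement { x₁, x₃, x₄, x₅ }
  { x₃ }  = complement { x₁, x₂, x₄, x₅ }
  { x₁, x₂ }  = complement { x₃, x₄, x₅ }
  { x₁, x₃ }  = complement { x₂, x₄, x₅ }
  { x₂, x₃, x₄ }  = { x₂, x₃ } ∪ { x₂, x₄ }
  { x₂, x₃, x₅ }  = { x₂, x₃ } ∪ { x₃, x₅ }
  { x₁, x₂, x₃, x₄ }  = { x₁, x₂, x₃ } ∪ { x₁, x₂, x₄ }
  { x₁, x₂, x₃, x₅ }  = { x₁, x₂, x₃ } ∪ { x₁, x₃, x₅ }
  — 24 sets.
Round 3 (4 new):
  { x₄ }  = complement { x₁, x₂, x₃, x₅ }
  { x₅ }  = complement { x₁, x₂, x₃, x₄ }
  { x₁, x₄ }  = complement { x₂, x₃, x₅ }
  { x₁, x₅ }  = complement { x₂, x₃, x₄ }
  — 28 sets.
Round 4. New:
  { x₂, x₅ }  = { x₂ } ∪ { x₅ }
  { x₃, x₄ }  = { x₃ } ∪ { x₄ }
  { x₁, x₂, x₅ }  = { x₁, x₂ } ∪ { x₅ }
  { x₁, x₃, x₄ }  = { x₃ } ∪ { x₁, x₄ }
  — 32 sets.
Round 5: already closed under ᶜ and ∪.

|σ(𝒢)| = 32.  σ(𝒢) = { {  }, { x₁ }, { x₂ }, { x₃ }, { x₄ }, { x₅ }, { x₁, x₂ }, { x₁, x₃ }, { x₁, x₄ }, { x₁, x₅ }, { x₂, x₃ }, { x₂, x₄ }, { x₂, x₅ }, { x₃, x₄ }, { x₃, x₅ }, { x₄, x₅ }, { x₁, x₂, x₃ }, { x₁, x₂, x₄ }, { x₁, x₂, x₅ }, { x₁, x₃, x₄ }, { x₁, x₃, x₅ }, { x₁, x₄, x₅ }, { x₂, x₃, x₄ }, { x₂, x₃, x₅ }, { x₂, x₄, x₅ }, { x₃, x₄, x₅ }, { x₁, x₂, x₃, x₄ }, { x₁, x₂, x₃, x₅ }, { x₁, x₂, x₄, x₅ }, { x₁, x₃, x₄, x₅ }, { x₂, x₃, x₄, x₅ }, S }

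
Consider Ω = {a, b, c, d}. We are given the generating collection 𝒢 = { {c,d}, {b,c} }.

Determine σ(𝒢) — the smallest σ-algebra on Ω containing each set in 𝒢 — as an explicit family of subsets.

σ(𝒢) (16 sets): { {}, {a}, {b}, {c}, {d}, {a,b}, {a,c}, {a,d}, {b,c}, {b,d}, {c,d}, {a,b,c}, {a,b,d}, {a,c,d}, {b,c,d}, Ω }

Check:
Start: 𝒢 ∪ {∅, Ω} = { {}, {b,c}, {c,d}, Ω }.
Iteration 1 adds 3:
  {a,b}  = {c,d}ᶜ
  {a,d}  = {b,c}ᶜ
  {b,c,d}  = {c,d} ∪ {b,c}
  — 7 sets.
Iteration 2 adds 4:
  {a}  = {b,c,d}ᶜ
  {a,b,c}  = {b,c} ∪ {a,b}
  {a,b,d}  = {a,d} ∪ {a,b}
  {a,c,d}  = {c,d} ∪ {a,d}
  — 11 sets.
Iteration 3. New:
  {b}  = {a,c,d}ᶜ
  {c}  = {a,b,d}ᶜ
  {d}  = {a,b,c}ᶜ
  — 14 sets.
Iteration 4: +2 →
  {a,c}  = {c} ∪ {a}
  {b,d}  = {d} ∪ {b}
  — 16 sets.
Iteration 5: already closed under ᶜ and ∪.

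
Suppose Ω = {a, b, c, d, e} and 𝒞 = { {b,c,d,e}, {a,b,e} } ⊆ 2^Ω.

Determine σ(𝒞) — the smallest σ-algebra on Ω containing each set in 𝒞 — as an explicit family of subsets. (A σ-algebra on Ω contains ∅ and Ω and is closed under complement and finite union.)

Initial family (4 sets): { {}, {a,b,e}, {b,c,d,e}, Ω }.
Round 1: +2 →
  {a}  = complement {b,c,d,e}
  {c,d}  = complement {a,b,e}
Round 2 (1 new):
  {a,c,d}  = {c,d} ∪ {a}
Round 3: +1 →
  {b,e}  = complement {a,c,d}
Round 4: closed — nothing new.

σ(𝒞) = { {}, {a}, {b,e}, {c,d}, {a,b,e}, {a,c,d}, {b,c,d,e}, Ω }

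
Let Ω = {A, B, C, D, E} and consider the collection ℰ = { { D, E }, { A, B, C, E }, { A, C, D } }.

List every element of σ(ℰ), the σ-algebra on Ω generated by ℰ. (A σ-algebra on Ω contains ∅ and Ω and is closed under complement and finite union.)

σ(ℰ) = { {}, { B }, { D }, { E }, { A, C }, { B, D }, { B, E }, { D, E }, { A, B, C }, { A, C, D }, { A, C, E }, { B, D, E }, { A, B, C, D }, { A, B, C, E }, { A, C, D, E }, Ω }

Derivation:
Initial family (5 sets): { {}, { D, E }, { A, C, D }, { A, B, C, E }, Ω }.
Pass 1 adds 4:
  { D }  = Ω∖{ A, B, C, E }
  { B, E }  = Ω∖{ A, C, D }
  { A, B, C }  = Ω∖{ D, E }
  { A, C, D, E }  = { D, E } ∪ { A, C, D }
  [9 total]
Pass 2: 3 new —
  { B }  = Ω∖{ A, C, D, E }
  { B, D, E }  = { B, E } ∪ { D, E }
  { A, B, C, D }  = { A, B, C } ∪ { A, C, D }
  [12 total]
Pass 3: 3 new —
  { E }  = Ω∖{ A, B, C, D }
  { A, C }  = Ω∖{ B, D, E }
  { B, D }  = { D } ∪ { B }
  [15 total]
Pass 4: +1 →
  { A, C, E }  = Ω∖{ B, D }
  [16 total]
Pass 5: stable.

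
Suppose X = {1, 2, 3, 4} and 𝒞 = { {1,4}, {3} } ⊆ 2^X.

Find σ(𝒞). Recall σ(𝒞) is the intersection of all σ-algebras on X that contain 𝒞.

σ(𝒞) = { {}, {2}, {3}, {1,4}, {2,3}, {1,2,4}, {1,3,4}, X }

Check:
Take S₀ = 𝒞 ∪ {∅, X} = { {}, {3}, {1,4}, X }.
Iteration 1: 3 new —
  {2,3}  = {1,4}ᶜ
  {1,2,4}  = {3}ᶜ
  {1,3,4}  = {3} ∪ {1,4}
  — 7 sets.
Iteration 2: 1 new —
  {2}  = {1,3,4}ᶜ
  — 8 sets.
After Iteration 3 the family is unchanged; done.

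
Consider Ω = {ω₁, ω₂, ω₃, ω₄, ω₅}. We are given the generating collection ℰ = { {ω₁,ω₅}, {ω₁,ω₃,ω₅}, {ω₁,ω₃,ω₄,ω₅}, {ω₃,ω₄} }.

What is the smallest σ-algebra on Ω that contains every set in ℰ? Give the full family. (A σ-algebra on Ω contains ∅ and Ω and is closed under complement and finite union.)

σ(ℰ) = { ∅, {ω₂}, {ω₃}, {ω₄}, {ω₁,ω₅}, {ω₂,ω₃}, {ω₂,ω₄}, {ω₃,ω₄}, {ω₁,ω₂,ω₅}, {ω₁,ω₃,ω₅}, {ω₁,ω₄,ω₅}, {ω₂,ω₃,ω₄}, {ω₁,ω₂,ω₃,ω₅}, {ω₁,ω₂,ω₄,ω₅}, {ω₁,ω₃,ω₄,ω₅}, Ω }

Check:
Seed the family with ℰ together with ∅ and Ω: { ∅, {ω₁,ω₅}, {ω₃,ω₄}, {ω₁,ω₃,ω₅}, {ω₁,ω₃,ω₄,ω₅}, Ω }.
Pass 1 (4 new):
  {ω₂}  = {ω₁,ω₃,ω₄,ω₅}ᶜ
  {ω₂,ω₄}  = {ω₁,ω₃,ω₅}ᶜ
  {ω₁,ω₂,ω₅}  = {ω₃,ω₄}ᶜ
  {ω₂,ω₃,ω₄}  = {ω₁,ω₅}ᶜ
  |family| = 10
Pass 2 (2 new):
  {ω₁,ω₂,ω₃,ω₅}  = {ω₁,ω₃,ω₅} ∪ {ω₂}
  {ω₁,ω₂,ω₄,ω₅}  = {ω₁,ω₂,ω₅} ∪ {ω₂,ω₄}
  |family| = 12
Pass 3: 2 new —
  {ω₃}  = {ω₁,ω₂,ω₄,ω₅}ᶜ
  {ω₄}  = {ω₁,ω₂,ω₃,ω₅}ᶜ
  |family| = 14
Pass 4: +2 →
  {ω₂,ω₃}  = {ω₃} ∪ {ω₂}
  {ω₁,ω₄,ω₅}  = {ω₁,ω₅} ∪ {ω₄}
  |family| = 16
Pass 5: no new sets; the family is a σ-algebra.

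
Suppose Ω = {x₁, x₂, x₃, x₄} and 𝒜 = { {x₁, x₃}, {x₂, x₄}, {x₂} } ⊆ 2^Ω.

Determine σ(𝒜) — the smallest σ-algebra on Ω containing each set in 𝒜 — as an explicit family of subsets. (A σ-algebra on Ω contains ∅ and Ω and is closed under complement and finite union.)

Initial family (5 sets): { ∅, {x₂}, {x₁, x₃}, {x₂, x₄}, Ω }.
Round 1: 2 new —
  {x₁, x₂, x₃}  = {x₁, x₃} ∪ {x₂}
  {x₁, x₃, x₄}  = {x₂}ᶜ
  |family| = 7
Round 2 adds 1:
  {x₄}  = {x₁, x₂, x₃}ᶜ
  |family| = 8
After Round 3 the family is unchanged; done.

σ(𝒜) = { ∅, {x₂}, {x₄}, {x₁, x₃}, {x₂, x₄}, {x₁, x₂, x₃}, {x₁, x₃, x₄}, Ω }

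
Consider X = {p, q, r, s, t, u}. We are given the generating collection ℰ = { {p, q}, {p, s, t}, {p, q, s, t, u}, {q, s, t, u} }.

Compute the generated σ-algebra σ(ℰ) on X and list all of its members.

Initial family (6 sets): { {}, {p, q}, {p, s, t}, {q, s, t, u}, {p, q, s, t, u}, X }.
Pass 1. New:
  {r}  = X∖{p, q, s, t, u}
  {p, r}  = X∖{q, s, t, u}
  {q, r, u}  = X∖{p, s, t}
  {p, q, s, t}  = {p, s, t} ∪ {p, q}
  {r, s, t, u}  = X∖{p, q}
Pass 2: 7 new —
  {r, u}  = X∖{p, q, s, t}
  {p, q, r}  = {p, q} ∪ {r}
  {p, q, r, u}  = {p, q} ∪ {q, r, u}
  {p, r, s, t}  = {p, s, t} ∪ {r}
  {p, q, r, s, t}  = {p, q, s, t} ∪ {r}
  {p, r, s, t, u}  = {p, s, t} ∪ {r, s, t, u}
  {q, r, s, t, u}  = {r, s, t, u} ∪ {q, r, u}
Pass 3 adds 7:
  {p}  = X∖{q, r, s, t, u}
  {q}  = X∖{p, r, s, t, u}
  {u}  = X∖{p, q, r, s, t}
  {q, u}  = X∖{p, r, s, t}
  {s, t}  = X∖{p, q, r, u}
  {p, r, u}  = {p, r} ∪ {r, u}
  {s, t, u}  = X∖{p, q, r}
Pass 4 adds 6:
  {p, u}  = {u} ∪ {p}
  {q, r}  = {q} ∪ {r}
  {p, q, u}  = {p, q} ∪ {q, u}
  {q, s, t}  = X∖{p, r, u}
  {r, s, t}  = {s, t} ∪ {r}
  {p, s, t, u}  = {p, s, t} ∪ {u}
Pass 5 (1 new):
  {q, r, s, t}  = X∖{p, u}
Pass 6: stable.

Therefore σ(ℰ) = { {}, {p}, {q}, {r}, {u}, {p, q}, {p, r}, {p, u}, {q, r}, {q, u}, {r, u}, {s, t}, {p, q, r}, {p, q, u}, {p, r, u}, {p, s, t}, {q, r, u}, {q, s, t}, {r, s, t}, {s, t, u}, {p, q, r, u}, {p, q, s, t}, {p, r, s, t}, {p, s, t, u}, {q, r, s, t}, {q, s, t, u}, {r, s, t, u}, {p, q, r, s, t}, {p, q, s, t, u}, {p, r, s, t, u}, {q, r, s, t, u}, X } (|σ(ℰ)| = 32).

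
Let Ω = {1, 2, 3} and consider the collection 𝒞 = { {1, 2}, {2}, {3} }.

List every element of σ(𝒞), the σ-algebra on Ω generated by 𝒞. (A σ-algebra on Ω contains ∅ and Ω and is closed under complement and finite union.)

Initial family (5 sets): { ∅, {2}, {3}, {1, 2}, Ω }.
Pass 1 adds 2:
  {1, 3}  = Ω∖{2}
  {2, 3}  = {3} ∪ {2}
  — 7 sets.
Pass 2 (1 new):
  {1}  = Ω∖{2, 3}
  — 8 sets.
After Pass 3 the family is unchanged; done.

σ(𝒞) = { ∅, {1}, {2}, {3}, {1, 2}, {1, 3}, {2, 3}, Ω }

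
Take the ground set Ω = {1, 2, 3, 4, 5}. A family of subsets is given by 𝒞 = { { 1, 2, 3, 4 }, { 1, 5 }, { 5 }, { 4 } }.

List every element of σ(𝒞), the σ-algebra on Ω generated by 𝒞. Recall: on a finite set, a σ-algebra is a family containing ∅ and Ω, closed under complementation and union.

Take S₀ = 𝒞 ∪ {∅, Ω} = { {}, { 4 }, { 5 }, { 1, 5 }, { 1, 2, 3, 4 }, Ω }.
Step 1 (4 new):
  { 4, 5 }  = { 4 } ∪ { 5 }
  { 1, 4, 5 }  = { 1, 5 } ∪ { 4 }
  { 2, 3, 4 }  = Ω∖{ 1, 5 }
  { 1, 2, 3, 5 }  = Ω∖{ 4 }
Step 2: 3 new —
  { 2, 3 }  = Ω∖{ 1, 4, 5 }
  { 1, 2, 3 }  = Ω∖{ 4, 5 }
  { 2, 3, 4, 5 }  = { 5 } ∪ { 2, 3, 4 }
Step 3: 2 new —
  { 1 }  = Ω∖{ 2, 3, 4, 5 }
  { 2, 3, 5 }  = { 2, 3 } ∪ { 5 }
Step 4: +1 →
  { 1, 4 }  = Ω∖{ 2, 3, 5 }
Step 5 adds nothing — fixpoint reached.

|σ(𝒞)| = 16.  σ(𝒞) = { {}, { 1 }, { 4 }, { 5 }, { 1, 4 }, { 1, 5 }, { 2, 3 }, { 4, 5 }, { 1, 2, 3 }, { 1, 4, 5 }, { 2, 3, 4 }, { 2, 3, 5 }, { 1, 2, 3, 4 }, { 1, 2, 3, 5 }, { 2, 3, 4, 5 }, Ω }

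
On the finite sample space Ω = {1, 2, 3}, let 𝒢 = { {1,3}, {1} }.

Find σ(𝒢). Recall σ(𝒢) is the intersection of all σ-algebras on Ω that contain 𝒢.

σ(𝒢) (8 sets): { ∅, {1}, {2}, {3}, {1,2}, {1,3}, {2,3}, Ω }

Check:
Start: 𝒢 ∪ {∅, Ω} = { ∅, {1}, {1,3}, Ω }.
Iteration 1: +2 →
  {2}  = {1,3}ᶜ
  {2,3}  = {1}ᶜ
  |family| = 6
Iteration 2: +1 →
  {1,2}  = {2} ∪ {1}
  |family| = 7
Iteration 3. New:
  {3}  = {1,2}ᶜ
  |family| = 8
After Iteration 4 the family is unchanged; done.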